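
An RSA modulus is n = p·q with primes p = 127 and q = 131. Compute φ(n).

φ(127) = 127 − 1 = 126.
φ(131) = 131 − 1 = 130.
φ(16637) = 126 × 130 = 16380.

16380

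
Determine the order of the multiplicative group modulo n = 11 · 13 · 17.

1920

φ(11) = 11 − 1 = 10.
φ(13) = 13 − 1 = 12.
φ(17) = 17 − 1 = 16.
Multiply: 10 · 12 · 16 = 1920.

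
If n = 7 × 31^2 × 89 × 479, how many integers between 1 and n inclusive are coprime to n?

234717120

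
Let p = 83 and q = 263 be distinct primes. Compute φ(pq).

21484

φ(n) = (p − 1)(q − 1) = (83−1)(263−1) = 82·262 = 21484.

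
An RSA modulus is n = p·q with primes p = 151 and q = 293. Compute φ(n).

43800

For distinct primes, φ(pq) = (p−1)(q−1) = 150 × 292 = 43800.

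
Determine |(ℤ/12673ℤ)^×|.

12673 = 19 * 23 * 29.
φ(12673) = 12673 · (1 − 1/19) · (1 − 1/23) · (1 − 1/29)
       = 12673 · 11088/12673 = 11088.

11088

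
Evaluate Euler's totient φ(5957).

4752

Factor 5957: 5957 = 7 × 23 × 37.
φ(5957) = 5957 · (1 − 1/7) · (1 − 1/23) · (1 − 1/37)
       = 5957 · 4752/5957 = 4752.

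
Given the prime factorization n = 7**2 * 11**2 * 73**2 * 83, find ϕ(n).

1991183040

φ(2622438203) = 2622438203 · (1 − 1/7) · (1 − 1/11) · (1 − 1/73) · (1 − 1/83)
       = 2622438203 · 354240/466543 = 1991183040.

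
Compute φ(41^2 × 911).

1492400

φ(1531391) = 1531391 · (1 − 1/41) · (1 − 1/911)
       = 1531391 · 36400/37351 = 1492400.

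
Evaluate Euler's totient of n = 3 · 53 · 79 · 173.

1395264

φ(2173053) = 2173053 · (1 − 1/3) · (1 − 1/53) · (1 − 1/79) · (1 − 1/173)
       = 2173053 · 1395264/2173053 = 1395264.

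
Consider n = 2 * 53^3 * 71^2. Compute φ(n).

φ(1500977914) = 1500977914 · (1 − 1/2) · (1 − 1/53) · (1 − 1/71)
       = 1500977914 · 3640/7526 = 725957960.

725957960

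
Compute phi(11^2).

φ(121) = 121 · (1 − 1/11)
       = 121 · 10/11 = 110.

110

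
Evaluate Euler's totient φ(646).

First factor: 646 = 2 × 17 × 19.
φ(2) = 2 − 1 = 1.
φ(17) = 17 − 1 = 16.
φ(19) = 19 − 1 = 18.
Multiply: 1 · 16 · 18 = 288.

288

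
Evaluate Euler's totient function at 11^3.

φ(11^3) = 11^2·(11−1) = 121·10 = 1210.

1210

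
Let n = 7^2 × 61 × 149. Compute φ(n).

372960

φ(7^2) = 7^2 − 7^1 = 49 − 7 = 42.
φ(61) = 61 − 1 = 60.
φ(149) = 149 − 1 = 148.
Multiply: 42 · 60 · 148 = 372960.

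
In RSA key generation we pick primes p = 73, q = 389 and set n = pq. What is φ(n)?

27936

φ(n) = (p − 1)(q − 1) = (73−1)(389−1) = 72·388 = 27936.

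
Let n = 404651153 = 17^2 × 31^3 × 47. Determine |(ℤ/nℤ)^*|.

φ(404651153) = 404651153 · (1 − 1/17) · (1 − 1/31) · (1 − 1/47)
       = 404651153 · 22080/24769 = 360720960.

360720960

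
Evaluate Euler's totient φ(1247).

First factor: 1247 = 29 · 43.
φ(1247) = 1247 · (1 − 1/29) · (1 − 1/43)
       = 1247 · 1176/1247 = 1176.

1176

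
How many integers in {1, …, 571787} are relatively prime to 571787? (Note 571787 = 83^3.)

564898

φ(83^3) = 83^3 − 83^2 = 571787 − 6889 = 564898.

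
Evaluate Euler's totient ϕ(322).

Factor 322: 322 = 2 × 7 × 23.
φ(322) = 322 · (1 − 1/2) · (1 − 1/7) · (1 − 1/23)
       = 322 · 132/322 = 132.

132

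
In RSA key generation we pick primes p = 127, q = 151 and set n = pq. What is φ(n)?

18900

φ(19177) = 19177 · (1 − 1/127) · (1 − 1/151)
       = 19177 · 18900/19177 = 18900.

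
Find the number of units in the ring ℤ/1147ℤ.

1080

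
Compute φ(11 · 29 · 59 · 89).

1429120

φ(1675069) = 1675069 · (1 − 1/11) · (1 − 1/29) · (1 − 1/59) · (1 − 1/89)
       = 1675069 · 1429120/1675069 = 1429120.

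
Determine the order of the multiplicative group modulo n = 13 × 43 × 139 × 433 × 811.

24337635840

φ(13) = 13 − 1 = 12.
φ(43) = 43 − 1 = 42.
φ(139) = 139 − 1 = 138.
φ(433) = 433 − 1 = 432.
φ(811) = 811 − 1 = 810.
Multiply: 12 · 42 · 138 · 432 · 810 = 24337635840.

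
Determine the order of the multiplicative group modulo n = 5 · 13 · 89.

4224

φ(5) = 5 − 1 = 4.
φ(13) = 13 − 1 = 12.
φ(89) = 89 − 1 = 88.
Multiply: 4 · 12 · 88 = 4224.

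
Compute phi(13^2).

φ(169) = 169 · (1 − 1/13)
       = 169 · 12/13 = 156.

156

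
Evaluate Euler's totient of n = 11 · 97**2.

φ(103499) = 103499 · (1 − 1/11) · (1 − 1/97)
       = 103499 · 960/1067 = 93120.

93120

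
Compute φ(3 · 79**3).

973596

φ(3) = 3 − 1 = 2.
φ(79^3) = 79^2·(79−1) = 6241·78 = 486798.
Since φ is multiplicative, φ(1479117) = 2 · 486798 = 973596.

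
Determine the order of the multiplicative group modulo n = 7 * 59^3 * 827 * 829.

φ(985630456699) = 985630456699 · (1 − 1/7) · (1 − 1/59) · (1 − 1/827) · (1 − 1/829)
       = 985630456699 · 238006944/283145779 = 828502172064.

828502172064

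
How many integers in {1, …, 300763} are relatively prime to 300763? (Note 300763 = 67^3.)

φ(300763) = 300763 · (1 − 1/67)
       = 300763 · 66/67 = 296274.

296274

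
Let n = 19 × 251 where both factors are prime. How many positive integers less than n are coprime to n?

4500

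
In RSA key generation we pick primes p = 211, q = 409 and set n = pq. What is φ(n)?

85680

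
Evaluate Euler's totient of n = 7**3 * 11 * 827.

φ(3120271) = 3120271 · (1 − 1/7) · (1 − 1/11) · (1 − 1/827)
       = 3120271 · 49560/63679 = 2428440.

2428440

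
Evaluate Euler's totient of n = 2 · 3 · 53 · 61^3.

φ(2) = 2 − 1 = 1.
φ(3) = 3 − 1 = 2.
φ(53) = 53 − 1 = 52.
φ(61^3) = 61^2·(61−1) = 3721·60 = 223260.
Multiply: 1 · 2 · 52 · 223260 = 23219040.

23219040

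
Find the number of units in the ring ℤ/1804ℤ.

800

Prime factorization: 1804 = 2**2 * 11 * 41.
φ(1804) = 1804 · (1 − 1/2) · (1 − 1/11) · (1 − 1/41)
       = 1804 · 400/902 = 800.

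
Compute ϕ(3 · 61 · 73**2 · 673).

φ(656314311) = 656314311 · (1 − 1/3) · (1 − 1/61) · (1 − 1/73) · (1 − 1/673)
       = 656314311 · 5806080/8990607 = 423843840.

423843840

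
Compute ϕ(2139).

1320

2139 = 3 * 23 * 31.
φ(2139) = 2139 · (1 − 1/3) · (1 − 1/23) · (1 − 1/31)
       = 2139 · 1320/2139 = 1320.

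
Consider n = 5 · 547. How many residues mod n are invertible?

2184

φ(5) = 5 − 1 = 4.
φ(547) = 547 − 1 = 546.
Since φ is multiplicative, φ(2735) = 4 · 546 = 2184.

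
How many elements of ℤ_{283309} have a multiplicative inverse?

233280

283309 = 13 × 19 × 31 × 37.
φ(283309) = 283309 · (1 − 1/13) · (1 − 1/19) · (1 − 1/31) · (1 − 1/37)
       = 283309 · 233280/283309 = 233280.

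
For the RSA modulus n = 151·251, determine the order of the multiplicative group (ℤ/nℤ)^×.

37500

φ(n) = (p − 1)(q − 1) = (151−1)(251−1) = 150·250 = 37500.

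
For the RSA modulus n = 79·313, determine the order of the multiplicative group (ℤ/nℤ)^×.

24336

φ(pq) = (p−1)(q−1) = 78 · 312 = 24336.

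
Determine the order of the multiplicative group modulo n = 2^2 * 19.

36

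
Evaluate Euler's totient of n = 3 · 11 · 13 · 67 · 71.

φ(3) = 3 − 1 = 2.
φ(11) = 11 − 1 = 10.
φ(13) = 13 − 1 = 12.
φ(67) = 67 − 1 = 66.
φ(71) = 71 − 1 = 70.
Multiply: 2 · 10 · 12 · 66 · 70 = 1108800.

1108800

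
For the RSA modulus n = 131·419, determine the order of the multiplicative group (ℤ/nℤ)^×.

φ(131) = 131 − 1 = 130.
φ(419) = 419 − 1 = 418.
φ(54889) = 130 × 418 = 54340.

54340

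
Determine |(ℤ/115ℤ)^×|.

Factor 115: 115 = 5 * 23.
φ(5) = 5 − 1 = 4.
φ(23) = 23 − 1 = 22.
Since φ is multiplicative, φ(115) = 4 · 22 = 88.

88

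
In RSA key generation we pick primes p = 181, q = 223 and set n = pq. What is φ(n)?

For distinct primes, φ(pq) = (p−1)(q−1) = 180 × 222 = 39960.

39960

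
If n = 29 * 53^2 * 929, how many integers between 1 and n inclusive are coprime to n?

71611904

φ(29) = 29 − 1 = 28.
φ(53^2) = 53^1·(53−1) = 53·52 = 2756.
φ(929) = 929 − 1 = 928.
Multiply: 28 · 2756 · 928 = 71611904.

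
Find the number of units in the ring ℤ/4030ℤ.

1440

4030 = 2 · 5 · 13 · 31.
φ(2) = 2 − 1 = 1.
φ(5) = 5 − 1 = 4.
φ(13) = 13 − 1 = 12.
φ(31) = 31 − 1 = 30.
Multiply: 1 · 4 · 12 · 30 = 1440.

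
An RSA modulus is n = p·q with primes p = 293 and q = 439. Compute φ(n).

For distinct primes, φ(pq) = (p−1)(q−1) = 292 × 438 = 127896.

127896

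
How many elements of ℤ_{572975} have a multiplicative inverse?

Factor 572975: 572975 = 5**2 · 13 · 41 · 43.
φ(572975) = 572975 · (1 − 1/5) · (1 − 1/13) · (1 − 1/41) · (1 − 1/43)
       = 572975 · 80640/114595 = 403200.

403200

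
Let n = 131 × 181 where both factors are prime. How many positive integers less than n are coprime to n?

23400

φ(pq) = (p−1)(q−1) = 130 · 180 = 23400.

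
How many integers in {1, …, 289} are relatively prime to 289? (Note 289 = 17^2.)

272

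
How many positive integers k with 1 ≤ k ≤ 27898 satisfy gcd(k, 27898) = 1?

12096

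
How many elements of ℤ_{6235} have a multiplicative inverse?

4704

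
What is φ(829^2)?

φ(687241) = 687241 · (1 − 1/829)
       = 687241 · 828/829 = 686412.

686412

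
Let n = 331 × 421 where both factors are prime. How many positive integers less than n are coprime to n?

For distinct primes, φ(pq) = (p−1)(q−1) = 330 × 420 = 138600.

138600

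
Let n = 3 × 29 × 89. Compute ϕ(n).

4928

φ(7743) = 7743 · (1 − 1/3) · (1 − 1/29) · (1 − 1/89)
       = 7743 · 4928/7743 = 4928.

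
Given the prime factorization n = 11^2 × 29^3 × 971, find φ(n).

φ(2865487999) = 2865487999 · (1 − 1/11) · (1 − 1/29) · (1 − 1/971)
       = 2865487999 · 271600/309749 = 2512571600.

2512571600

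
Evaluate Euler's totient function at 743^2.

551306

φ(743^2) = 743^2 − 743^1 = 552049 − 743 = 551306.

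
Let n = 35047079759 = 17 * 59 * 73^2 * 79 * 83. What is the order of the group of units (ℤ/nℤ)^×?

31196924928

φ(17) = 17 − 1 = 16.
φ(59) = 59 − 1 = 58.
φ(73^2) = 73^1·(73−1) = 73·72 = 5256.
φ(79) = 79 − 1 = 78.
φ(83) = 83 − 1 = 82.
φ(35047079759) = 16 × 58 × 5256 × 78 × 82 = 31196924928.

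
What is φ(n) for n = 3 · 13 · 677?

φ(26403) = 26403 · (1 − 1/3) · (1 − 1/13) · (1 − 1/677)
       = 26403 · 16224/26403 = 16224.

16224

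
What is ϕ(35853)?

20736

35853 = 3 · 17 · 19 · 37.
φ(3) = 3 − 1 = 2.
φ(17) = 17 − 1 = 16.
φ(19) = 19 − 1 = 18.
φ(37) = 37 − 1 = 36.
φ(35853) = 2 × 16 × 18 × 36 = 20736.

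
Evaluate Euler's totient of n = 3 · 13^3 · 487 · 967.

φ(3) = 3 − 1 = 2.
φ(13^3) = 13^2·(13−1) = 169·12 = 2028.
φ(487) = 487 − 1 = 486.
φ(967) = 967 − 1 = 966.
Multiply: 2 · 2028 · 486 · 966 = 1904194656.

1904194656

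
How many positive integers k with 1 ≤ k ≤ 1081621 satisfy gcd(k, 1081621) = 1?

950400

Factor 1081621: 1081621 = 23 · 31 · 37 · 41.
φ(1081621) = 1081621 · (1 − 1/23) · (1 − 1/31) · (1 − 1/37) · (1 − 1/41)
       = 1081621 · 950400/1081621 = 950400.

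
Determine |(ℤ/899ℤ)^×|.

Prime factorization: 899 = 29 × 31.
φ(29) = 29 − 1 = 28.
φ(31) = 31 − 1 = 30.
φ(899) = 28 × 30 = 840.

840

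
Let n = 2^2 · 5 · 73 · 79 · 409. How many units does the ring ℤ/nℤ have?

φ(2^2) = 2^2 − 2^1 = 4 − 2 = 2.
φ(5) = 5 − 1 = 4.
φ(73) = 73 − 1 = 72.
φ(79) = 79 − 1 = 78.
φ(409) = 409 − 1 = 408.
Multiply: 2 · 4 · 72 · 78 · 408 = 18330624.

18330624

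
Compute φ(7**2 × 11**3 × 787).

φ(7^2) = 7^1·(7−1) = 7·6 = 42.
φ(11^3) = 11^2·(11−1) = 121·10 = 1210.
φ(787) = 787 − 1 = 786.
φ(51327353) = 42 × 1210 × 786 = 39944520.

39944520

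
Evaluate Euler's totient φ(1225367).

950400

Prime factorization: 1225367 = 11^2 · 13 · 19 · 41.
φ(1225367) = 1225367 · (1 − 1/11) · (1 − 1/13) · (1 − 1/19) · (1 − 1/41)
       = 1225367 · 86400/111397 = 950400.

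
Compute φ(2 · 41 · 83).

3280

φ(6806) = 6806 · (1 − 1/2) · (1 − 1/41) · (1 − 1/83)
       = 6806 · 3280/6806 = 3280.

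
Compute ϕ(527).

527 = 17 × 31.
φ(17) = 17 − 1 = 16.
φ(31) = 31 − 1 = 30.
φ(527) = 16 × 30 = 480.

480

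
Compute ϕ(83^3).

564898

φ(571787) = 571787 · (1 − 1/83)
       = 571787 · 82/83 = 564898.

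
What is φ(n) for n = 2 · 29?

φ(58) = 58 · (1 − 1/2) · (1 − 1/29)
       = 58 · 28/58 = 28.

28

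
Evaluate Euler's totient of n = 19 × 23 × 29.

φ(12673) = 12673 · (1 − 1/19) · (1 − 1/23) · (1 − 1/29)
       = 12673 · 11088/12673 = 11088.

11088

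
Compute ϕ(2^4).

φ(16) = 16 · (1 − 1/2)
       = 16 · 1/2 = 8.

8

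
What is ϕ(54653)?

First factor: 54653 = 31 · 41 · 43.
φ(54653) = 54653 · (1 − 1/31) · (1 − 1/41) · (1 − 1/43)
       = 54653 · 50400/54653 = 50400.

50400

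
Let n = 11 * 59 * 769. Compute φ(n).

445440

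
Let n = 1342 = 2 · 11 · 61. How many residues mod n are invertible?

600

φ(1342) = 1342 · (1 − 1/2) · (1 − 1/11) · (1 − 1/61)
       = 1342 · 600/1342 = 600.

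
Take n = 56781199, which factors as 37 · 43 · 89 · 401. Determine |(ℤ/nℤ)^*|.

53222400

φ(37) = 37 − 1 = 36.
φ(43) = 43 − 1 = 42.
φ(89) = 89 − 1 = 88.
φ(401) = 401 − 1 = 400.
Multiply: 36 · 42 · 88 · 400 = 53222400.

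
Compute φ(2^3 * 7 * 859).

20592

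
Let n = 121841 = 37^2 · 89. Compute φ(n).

φ(37^2) = 37^2 − 37^1 = 1369 − 37 = 1332.
φ(89) = 89 − 1 = 88.
Since φ is multiplicative, φ(121841) = 1332 · 88 = 117216.

117216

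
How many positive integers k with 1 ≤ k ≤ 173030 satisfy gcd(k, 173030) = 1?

First factor: 173030 = 2 · 5 · 11**3 · 13.
φ(2) = 2 − 1 = 1.
φ(5) = 5 − 1 = 4.
φ(11^3) = 11^2·(11−1) = 121·10 = 1210.
φ(13) = 13 − 1 = 12.
Multiply: 1 · 4 · 1210 · 12 = 58080.

58080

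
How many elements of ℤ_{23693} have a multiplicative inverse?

21168

First factor: 23693 = 19 · 29 · 43.
φ(23693) = 23693 · (1 − 1/19) · (1 − 1/29) · (1 − 1/43)
       = 23693 · 21168/23693 = 21168.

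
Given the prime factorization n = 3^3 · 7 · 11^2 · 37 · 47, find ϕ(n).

φ(3^3) = 3^2·(3−1) = 9·2 = 18.
φ(7) = 7 − 1 = 6.
φ(11^2) = 11^1·(11−1) = 11·10 = 110.
φ(37) = 37 − 1 = 36.
φ(47) = 47 − 1 = 46.
φ(39769191) = 18 × 6 × 110 × 36 × 46 = 19673280.

19673280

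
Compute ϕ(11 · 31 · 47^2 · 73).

46699200

φ(54988637) = 54988637 · (1 − 1/11) · (1 − 1/31) · (1 − 1/47) · (1 − 1/73)
       = 54988637 · 993600/1169971 = 46699200.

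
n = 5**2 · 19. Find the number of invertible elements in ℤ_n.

φ(5^2) = 5^2 − 5^1 = 25 − 5 = 20.
φ(19) = 19 − 1 = 18.
Multiply: 20 · 18 = 360.

360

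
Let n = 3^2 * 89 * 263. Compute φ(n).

138336

φ(210663) = 210663 · (1 − 1/3) · (1 − 1/89) · (1 − 1/263)
       = 210663 · 46112/70221 = 138336.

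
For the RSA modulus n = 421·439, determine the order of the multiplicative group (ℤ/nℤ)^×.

φ(n) = (p − 1)(q − 1) = (421−1)(439−1) = 420·438 = 183960.

183960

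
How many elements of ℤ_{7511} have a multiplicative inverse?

Factor 7511: 7511 = 7 · 29 · 37.
φ(7511) = 7511 · (1 − 1/7) · (1 − 1/29) · (1 − 1/37)
       = 7511 · 6048/7511 = 6048.

6048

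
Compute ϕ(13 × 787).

φ(13) = 13 − 1 = 12.
φ(787) = 787 − 1 = 786.
φ(10231) = 12 × 786 = 9432.

9432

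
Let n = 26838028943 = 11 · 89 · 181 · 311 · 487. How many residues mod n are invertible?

23864544000

φ(11) = 11 − 1 = 10.
φ(89) = 89 − 1 = 88.
φ(181) = 181 − 1 = 180.
φ(311) = 311 − 1 = 310.
φ(487) = 487 − 1 = 486.
Multiply: 10 · 88 · 180 · 310 · 486 = 23864544000.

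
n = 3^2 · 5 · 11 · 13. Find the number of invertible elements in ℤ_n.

φ(3^2) = 3^2 − 3^1 = 9 − 3 = 6.
φ(5) = 5 − 1 = 4.
φ(11) = 11 − 1 = 10.
φ(13) = 13 − 1 = 12.
Since φ is multiplicative, φ(6435) = 6 · 4 · 10 · 12 = 2880.

2880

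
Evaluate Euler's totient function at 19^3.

φ(6859) = 6859 · (1 − 1/19)
       = 6859 · 18/19 = 6498.

6498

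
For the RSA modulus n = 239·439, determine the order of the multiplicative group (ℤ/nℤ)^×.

φ(239) = 239 − 1 = 238.
φ(439) = 439 − 1 = 438.
Since φ is multiplicative, φ(104921) = 238 · 438 = 104244.

104244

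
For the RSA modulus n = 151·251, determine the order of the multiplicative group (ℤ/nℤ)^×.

φ(n) = (p − 1)(q − 1) = (151−1)(251−1) = 150·250 = 37500.

37500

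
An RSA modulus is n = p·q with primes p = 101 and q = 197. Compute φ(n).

φ(n) = (p − 1)(q − 1) = (101−1)(197−1) = 100·196 = 19600.

19600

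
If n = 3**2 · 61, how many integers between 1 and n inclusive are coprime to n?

φ(3^2) = 3^2 − 3^1 = 9 − 3 = 6.
φ(61) = 61 − 1 = 60.
Multiply: 6 · 60 = 360.

360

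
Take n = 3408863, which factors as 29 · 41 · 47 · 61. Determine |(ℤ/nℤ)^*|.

3091200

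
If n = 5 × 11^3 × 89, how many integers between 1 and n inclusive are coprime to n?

φ(592295) = 592295 · (1 − 1/5) · (1 − 1/11) · (1 − 1/89)
       = 592295 · 3520/4895 = 425920.

425920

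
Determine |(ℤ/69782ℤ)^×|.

31680

69782 = 2 · 23 · 37 · 41.
φ(69782) = 69782 · (1 − 1/2) · (1 − 1/23) · (1 − 1/37) · (1 − 1/41)
       = 69782 · 31680/69782 = 31680.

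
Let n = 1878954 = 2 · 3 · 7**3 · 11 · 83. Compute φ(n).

482160

φ(1878954) = 1878954 · (1 − 1/2) · (1 − 1/3) · (1 − 1/7) · (1 − 1/11) · (1 − 1/83)
       = 1878954 · 9840/38346 = 482160.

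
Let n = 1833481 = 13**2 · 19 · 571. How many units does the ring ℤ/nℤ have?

1600560

φ(1833481) = 1833481 · (1 − 1/13) · (1 − 1/19) · (1 − 1/571)
       = 1833481 · 123120/141037 = 1600560.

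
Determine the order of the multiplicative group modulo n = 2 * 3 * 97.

φ(2) = 2 − 1 = 1.
φ(3) = 3 − 1 = 2.
φ(97) = 97 − 1 = 96.
Multiply: 1 · 2 · 96 = 192.

192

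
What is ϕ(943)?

880

Factor 943: 943 = 23 * 41.
φ(943) = 943 · (1 − 1/23) · (1 − 1/41)
       = 943 · 880/943 = 880.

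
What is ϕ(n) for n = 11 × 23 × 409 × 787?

70551360

φ(11) = 11 − 1 = 10.
φ(23) = 23 − 1 = 22.
φ(409) = 409 − 1 = 408.
φ(787) = 787 − 1 = 786.
Since φ is multiplicative, φ(81436399) = 10 · 22 · 408 · 786 = 70551360.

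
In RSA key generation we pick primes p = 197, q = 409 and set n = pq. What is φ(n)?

φ(pq) = (p−1)(q−1) = 196 · 408 = 79968.

79968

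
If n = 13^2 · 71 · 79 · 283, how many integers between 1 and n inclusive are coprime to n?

240196320

φ(268261643) = 268261643 · (1 − 1/13) · (1 − 1/71) · (1 − 1/79) · (1 − 1/283)
       = 268261643 · 18476640/20635511 = 240196320.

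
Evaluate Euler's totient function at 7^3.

φ(343) = 343 · (1 − 1/7)
       = 343 · 6/7 = 294.

294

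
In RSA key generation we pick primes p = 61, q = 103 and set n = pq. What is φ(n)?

For distinct primes, φ(pq) = (p−1)(q−1) = 60 × 102 = 6120.

6120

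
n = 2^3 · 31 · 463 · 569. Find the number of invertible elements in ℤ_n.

31489920

φ(65334856) = 65334856 · (1 − 1/2) · (1 − 1/31) · (1 − 1/463) · (1 − 1/569)
       = 65334856 · 7872480/16333714 = 31489920.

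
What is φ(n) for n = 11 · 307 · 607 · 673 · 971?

φ(1339534939237) = 1339534939237 · (1 − 1/11) · (1 − 1/307) · (1 − 1/607) · (1 − 1/673) · (1 − 1/971)
       = 1339534939237 · 1208746022400/1339534939237 = 1208746022400.

1208746022400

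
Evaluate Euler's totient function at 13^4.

26364

φ(13^4) = 13^3·(13−1) = 2197·12 = 26364.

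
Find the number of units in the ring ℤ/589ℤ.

Factor 589: 589 = 19 * 31.
φ(19) = 19 − 1 = 18.
φ(31) = 31 − 1 = 30.
Since φ is multiplicative, φ(589) = 18 · 30 = 540.

540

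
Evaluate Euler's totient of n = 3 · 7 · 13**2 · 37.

67392

φ(131313) = 131313 · (1 − 1/3) · (1 − 1/7) · (1 − 1/13) · (1 − 1/37)
       = 131313 · 5184/10101 = 67392.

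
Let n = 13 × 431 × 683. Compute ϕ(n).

3519120

φ(13) = 13 − 1 = 12.
φ(431) = 431 − 1 = 430.
φ(683) = 683 − 1 = 682.
Since φ is multiplicative, φ(3826849) = 12 · 430 · 682 = 3519120.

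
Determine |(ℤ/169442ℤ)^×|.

63504

Prime factorization: 169442 = 2 · 7^3 · 13 · 19.
φ(169442) = 169442 · (1 − 1/2) · (1 − 1/7) · (1 − 1/13) · (1 − 1/19)
       = 169442 · 1296/3458 = 63504.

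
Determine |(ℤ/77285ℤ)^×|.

77285 = 5 * 13 * 29 * 41.
φ(77285) = 77285 · (1 − 1/5) · (1 − 1/13) · (1 − 1/29) · (1 − 1/41)
       = 77285 · 53760/77285 = 53760.

53760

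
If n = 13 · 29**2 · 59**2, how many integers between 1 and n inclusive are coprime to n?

33343968

φ(13) = 13 − 1 = 12.
φ(29^2) = 29^2 − 29^1 = 841 − 29 = 812.
φ(59^2) = 59^2 − 59^1 = 3481 − 59 = 3422.
Multiply: 12 · 812 · 3422 = 33343968.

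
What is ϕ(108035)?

76800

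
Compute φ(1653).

1008

Prime factorization: 1653 = 3 × 19 × 29.
φ(3) = 3 − 1 = 2.
φ(19) = 19 − 1 = 18.
φ(29) = 29 − 1 = 28.
φ(1653) = 2 × 18 × 28 = 1008.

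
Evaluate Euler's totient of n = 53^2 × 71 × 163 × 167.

5188004640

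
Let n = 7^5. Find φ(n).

14406

φ(7^5) = 7^5 − 7^4 = 16807 − 2401 = 14406.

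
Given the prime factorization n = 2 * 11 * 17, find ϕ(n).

160

φ(374) = 374 · (1 − 1/2) · (1 − 1/11) · (1 − 1/17)
       = 374 · 160/374 = 160.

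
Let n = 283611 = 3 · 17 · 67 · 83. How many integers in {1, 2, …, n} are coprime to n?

φ(283611) = 283611 · (1 − 1/3) · (1 − 1/17) · (1 − 1/67) · (1 − 1/83)
       = 283611 · 173184/283611 = 173184.

173184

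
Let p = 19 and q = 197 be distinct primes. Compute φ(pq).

φ(n) = (p − 1)(q − 1) = (19−1)(197−1) = 18·196 = 3528.

3528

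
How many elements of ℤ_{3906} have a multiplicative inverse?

1080

3906 = 2 × 3^2 × 7 × 31.
φ(3906) = 3906 · (1 − 1/2) · (1 − 1/3) · (1 − 1/7) · (1 − 1/31)
       = 3906 · 360/1302 = 1080.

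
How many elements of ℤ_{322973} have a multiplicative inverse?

Factor 322973: 322973 = 7 * 29 * 37 * 43.
φ(7) = 7 − 1 = 6.
φ(29) = 29 − 1 = 28.
φ(37) = 37 − 1 = 36.
φ(43) = 43 − 1 = 42.
Since φ is multiplicative, φ(322973) = 6 · 28 · 36 · 42 = 254016.

254016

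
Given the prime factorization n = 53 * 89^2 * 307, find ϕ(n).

124622784

φ(128882591) = 128882591 · (1 − 1/53) · (1 − 1/89) · (1 − 1/307)
       = 128882591 · 1400256/1448119 = 124622784.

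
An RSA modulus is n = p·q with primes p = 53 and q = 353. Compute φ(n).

18304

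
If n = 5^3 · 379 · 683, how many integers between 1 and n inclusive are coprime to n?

25779600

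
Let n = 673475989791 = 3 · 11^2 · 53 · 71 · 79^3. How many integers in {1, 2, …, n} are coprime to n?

φ(673475989791) = 673475989791 · (1 − 1/3) · (1 − 1/11) · (1 − 1/53) · (1 − 1/71) · (1 − 1/79)
       = 673475989791 · 5678400/9810141 = 389827838400.

389827838400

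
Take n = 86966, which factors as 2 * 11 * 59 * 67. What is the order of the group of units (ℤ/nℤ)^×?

φ(2) = 2 − 1 = 1.
φ(11) = 11 − 1 = 10.
φ(59) = 59 − 1 = 58.
φ(67) = 67 − 1 = 66.
φ(86966) = 1 × 10 × 58 × 66 = 38280.

38280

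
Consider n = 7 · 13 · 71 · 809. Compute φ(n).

φ(5226949) = 5226949 · (1 − 1/7) · (1 − 1/13) · (1 − 1/71) · (1 − 1/809)
       = 5226949 · 4072320/5226949 = 4072320.

4072320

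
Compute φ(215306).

85176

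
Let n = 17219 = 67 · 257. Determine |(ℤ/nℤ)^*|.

16896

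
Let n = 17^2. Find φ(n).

272

φ(289) = 289 · (1 − 1/17)
       = 289 · 16/17 = 272.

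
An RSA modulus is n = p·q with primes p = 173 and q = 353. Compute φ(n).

φ(61069) = 61069 · (1 − 1/173) · (1 − 1/353)
       = 61069 · 60544/61069 = 60544.

60544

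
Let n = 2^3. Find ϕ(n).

φ(2^3) = 2^3 − 2^2 = 8 − 4 = 4.

4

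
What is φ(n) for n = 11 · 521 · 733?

φ(11) = 11 − 1 = 10.
φ(521) = 521 − 1 = 520.
φ(733) = 733 − 1 = 732.
Since φ is multiplicative, φ(4200823) = 10 · 520 · 732 = 3806400.

3806400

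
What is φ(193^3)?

7151808

φ(193^3) = 193^3 − 193^2 = 7189057 − 37249 = 7151808.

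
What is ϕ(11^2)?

φ(121) = 121 · (1 − 1/11)
       = 121 · 10/11 = 110.

110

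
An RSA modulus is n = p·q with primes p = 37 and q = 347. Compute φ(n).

12456

φ(37) = 37 − 1 = 36.
φ(347) = 347 − 1 = 346.
Since φ is multiplicative, φ(12839) = 36 · 346 = 12456.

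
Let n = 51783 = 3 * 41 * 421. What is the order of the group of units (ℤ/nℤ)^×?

33600

φ(51783) = 51783 · (1 − 1/3) · (1 − 1/41) · (1 − 1/421)
       = 51783 · 33600/51783 = 33600.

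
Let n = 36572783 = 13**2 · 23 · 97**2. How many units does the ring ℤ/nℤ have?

φ(13^2) = 13^2 − 13^1 = 169 − 13 = 156.
φ(23) = 23 − 1 = 22.
φ(97^2) = 97^1·(97−1) = 97·96 = 9312.
Since φ is multiplicative, φ(36572783) = 156 · 22 · 9312 = 31958784.

31958784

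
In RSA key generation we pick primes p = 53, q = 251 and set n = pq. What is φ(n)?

φ(53) = 53 − 1 = 52.
φ(251) = 251 − 1 = 250.
Multiply: 52 · 250 = 13000.

13000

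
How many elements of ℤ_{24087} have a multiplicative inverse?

12960

Prime factorization: 24087 = 3 · 7 · 31 · 37.
φ(3) = 3 − 1 = 2.
φ(7) = 7 − 1 = 6.
φ(31) = 31 − 1 = 30.
φ(37) = 37 − 1 = 36.
Since φ is multiplicative, φ(24087) = 2 · 6 · 30 · 36 = 12960.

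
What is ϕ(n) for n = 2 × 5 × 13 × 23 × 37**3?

52043904

φ(2) = 2 − 1 = 1.
φ(5) = 5 − 1 = 4.
φ(13) = 13 − 1 = 12.
φ(23) = 23 − 1 = 22.
φ(37^3) = 37^3 − 37^2 = 50653 − 1369 = 49284.
Since φ is multiplicative, φ(151452470) = 1 · 4 · 12 · 22 · 49284 = 52043904.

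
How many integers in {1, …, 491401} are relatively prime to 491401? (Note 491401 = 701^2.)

490700

φ(491401) = 491401 · (1 − 1/701)
       = 491401 · 700/701 = 490700.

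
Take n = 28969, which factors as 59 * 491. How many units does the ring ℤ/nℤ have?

28420

φ(59) = 59 − 1 = 58.
φ(491) = 491 − 1 = 490.
φ(28969) = 58 × 490 = 28420.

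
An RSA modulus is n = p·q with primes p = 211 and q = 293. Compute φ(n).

φ(n) = (p − 1)(q − 1) = (211−1)(293−1) = 210·292 = 61320.

61320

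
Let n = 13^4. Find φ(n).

φ(28561) = 28561 · (1 − 1/13)
       = 28561 · 12/13 = 26364.

26364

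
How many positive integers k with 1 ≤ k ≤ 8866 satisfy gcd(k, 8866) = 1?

3600

Factor 8866: 8866 = 2 × 11 × 13 × 31.
φ(2) = 2 − 1 = 1.
φ(11) = 11 − 1 = 10.
φ(13) = 13 − 1 = 12.
φ(31) = 31 − 1 = 30.
Since φ is multiplicative, φ(8866) = 1 · 10 · 12 · 30 = 3600.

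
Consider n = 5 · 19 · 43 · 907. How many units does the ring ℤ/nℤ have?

φ(3705095) = 3705095 · (1 − 1/5) · (1 − 1/19) · (1 − 1/43) · (1 − 1/907)
       = 3705095 · 2739744/3705095 = 2739744.

2739744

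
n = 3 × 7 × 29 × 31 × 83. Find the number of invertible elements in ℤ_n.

826560

φ(1566957) = 1566957 · (1 − 1/3) · (1 − 1/7) · (1 − 1/29) · (1 − 1/31) · (1 − 1/83)
       = 1566957 · 826560/1566957 = 826560.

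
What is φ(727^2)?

527802

φ(528529) = 528529 · (1 − 1/727)
       = 528529 · 726/727 = 527802.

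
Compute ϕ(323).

288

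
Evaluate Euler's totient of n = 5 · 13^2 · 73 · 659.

φ(5) = 5 − 1 = 4.
φ(13^2) = 13^1·(13−1) = 13·12 = 156.
φ(73) = 73 − 1 = 72.
φ(659) = 659 − 1 = 658.
φ(40650415) = 4 × 156 × 72 × 658 = 29562624.

29562624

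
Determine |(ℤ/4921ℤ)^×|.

3888

First factor: 4921 = 7 × 19 × 37.
φ(4921) = 4921 · (1 − 1/7) · (1 − 1/19) · (1 − 1/37)
       = 4921 · 3888/4921 = 3888.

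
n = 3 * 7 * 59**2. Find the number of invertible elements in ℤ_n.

41064

φ(3) = 3 − 1 = 2.
φ(7) = 7 − 1 = 6.
φ(59^2) = 59^1·(59−1) = 59·58 = 3422.
φ(73101) = 2 × 6 × 3422 = 41064.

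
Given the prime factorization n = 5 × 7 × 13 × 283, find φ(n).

81216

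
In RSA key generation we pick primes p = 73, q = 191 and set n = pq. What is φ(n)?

For distinct primes, φ(pq) = (p−1)(q−1) = 72 × 190 = 13680.

13680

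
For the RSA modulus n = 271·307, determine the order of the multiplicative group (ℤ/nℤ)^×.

82620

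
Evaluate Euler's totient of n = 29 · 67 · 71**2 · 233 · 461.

980176243200

φ(1052074136819) = 1052074136819 · (1 − 1/29) · (1 − 1/67) · (1 − 1/71) · (1 − 1/233) · (1 − 1/461)
       = 1052074136819 · 13805299200/14817945589 = 980176243200.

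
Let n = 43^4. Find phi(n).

φ(43^4) = 43^3·(43−1) = 79507·42 = 3339294.

3339294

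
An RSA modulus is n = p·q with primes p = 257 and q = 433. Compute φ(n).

110592

φ(n) = (p − 1)(q − 1) = (257−1)(433−1) = 256·432 = 110592.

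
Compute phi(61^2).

φ(3721) = 3721 · (1 − 1/61)
       = 3721 · 60/61 = 3660.

3660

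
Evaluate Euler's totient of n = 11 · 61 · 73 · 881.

38016000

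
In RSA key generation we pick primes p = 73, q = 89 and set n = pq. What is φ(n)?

φ(6497) = 6497 · (1 − 1/73) · (1 − 1/89)
       = 6497 · 6336/6497 = 6336.

6336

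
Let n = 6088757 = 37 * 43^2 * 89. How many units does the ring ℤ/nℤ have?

φ(6088757) = 6088757 · (1 − 1/37) · (1 − 1/43) · (1 − 1/89)
       = 6088757 · 133056/141599 = 5721408.

5721408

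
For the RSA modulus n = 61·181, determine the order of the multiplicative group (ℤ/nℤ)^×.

φ(pq) = (p−1)(q−1) = 60 · 180 = 10800.

10800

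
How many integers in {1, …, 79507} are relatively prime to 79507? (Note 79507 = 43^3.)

77658

φ(43^3) = 43^2·(43−1) = 1849·42 = 77658.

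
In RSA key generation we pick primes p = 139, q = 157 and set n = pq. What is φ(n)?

21528

φ(139) = 139 − 1 = 138.
φ(157) = 157 − 1 = 156.
Since φ is multiplicative, φ(21823) = 138 · 156 = 21528.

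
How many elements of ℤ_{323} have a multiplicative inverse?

Prime factorization: 323 = 17 · 19.
φ(323) = 323 · (1 − 1/17) · (1 − 1/19)
       = 323 · 288/323 = 288.

288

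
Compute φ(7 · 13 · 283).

φ(7) = 7 − 1 = 6.
φ(13) = 13 − 1 = 12.
φ(283) = 283 − 1 = 282.
Since φ is multiplicative, φ(25753) = 6 · 12 · 282 = 20304.

20304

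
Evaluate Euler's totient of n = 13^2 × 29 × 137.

φ(13^2) = 13^1·(13−1) = 13·12 = 156.
φ(29) = 29 − 1 = 28.
φ(137) = 137 − 1 = 136.
Since φ is multiplicative, φ(671437) = 156 · 28 · 136 = 594048.

594048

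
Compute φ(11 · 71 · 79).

54600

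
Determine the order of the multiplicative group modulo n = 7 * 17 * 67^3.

φ(7) = 7 − 1 = 6.
φ(17) = 17 − 1 = 16.
φ(67^3) = 67^2·(67−1) = 4489·66 = 296274.
Multiply: 6 · 16 · 296274 = 28442304.

28442304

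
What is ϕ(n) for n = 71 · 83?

φ(5893) = 5893 · (1 − 1/71) · (1 − 1/83)
       = 5893 · 5740/5893 = 5740.

5740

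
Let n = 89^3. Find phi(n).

φ(704969) = 704969 · (1 − 1/89)
       = 704969 · 88/89 = 697048.

697048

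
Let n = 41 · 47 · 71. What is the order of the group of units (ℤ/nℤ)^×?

128800

φ(136817) = 136817 · (1 − 1/41) · (1 − 1/47) · (1 − 1/71)
       = 136817 · 128800/136817 = 128800.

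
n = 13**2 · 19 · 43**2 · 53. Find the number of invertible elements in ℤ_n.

263704896

φ(314668367) = 314668367 · (1 − 1/13) · (1 − 1/19) · (1 − 1/43) · (1 − 1/53)
       = 314668367 · 471744/562913 = 263704896.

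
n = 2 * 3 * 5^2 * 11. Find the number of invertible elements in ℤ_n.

φ(1650) = 1650 · (1 − 1/2) · (1 − 1/3) · (1 − 1/5) · (1 − 1/11)
       = 1650 · 80/330 = 400.

400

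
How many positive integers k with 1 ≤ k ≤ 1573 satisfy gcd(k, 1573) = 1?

Prime factorization: 1573 = 11^2 · 13.
φ(1573) = 1573 · (1 − 1/11) · (1 − 1/13)
       = 1573 · 120/143 = 1320.

1320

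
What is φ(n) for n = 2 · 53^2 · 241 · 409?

φ(553760642) = 553760642 · (1 − 1/2) · (1 − 1/53) · (1 − 1/241) · (1 − 1/409)
       = 553760642 · 5091840/10448314 = 269867520.

269867520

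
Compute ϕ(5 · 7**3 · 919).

φ(1576085) = 1576085 · (1 − 1/5) · (1 − 1/7) · (1 − 1/919)
       = 1576085 · 22032/32165 = 1079568.

1079568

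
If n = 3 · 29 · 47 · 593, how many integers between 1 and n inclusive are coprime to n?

1524992

φ(2424777) = 2424777 · (1 − 1/3) · (1 − 1/29) · (1 − 1/47) · (1 − 1/593)
       = 2424777 · 1524992/2424777 = 1524992.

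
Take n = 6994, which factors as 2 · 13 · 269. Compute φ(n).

3216

φ(2) = 2 − 1 = 1.
φ(13) = 13 − 1 = 12.
φ(269) = 269 − 1 = 268.
φ(6994) = 1 × 12 × 268 = 3216.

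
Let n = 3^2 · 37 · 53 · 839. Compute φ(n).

φ(3^2) = 3^1·(3−1) = 3·2 = 6.
φ(37) = 37 − 1 = 36.
φ(53) = 53 − 1 = 52.
φ(839) = 839 − 1 = 838.
φ(14807511) = 6 × 36 × 52 × 838 = 9412416.

9412416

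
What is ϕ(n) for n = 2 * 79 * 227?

φ(35866) = 35866 · (1 − 1/2) · (1 − 1/79) · (1 − 1/227)
       = 35866 · 17628/35866 = 17628.

17628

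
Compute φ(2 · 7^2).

42

φ(98) = 98 · (1 − 1/2) · (1 − 1/7)
       = 98 · 6/14 = 42.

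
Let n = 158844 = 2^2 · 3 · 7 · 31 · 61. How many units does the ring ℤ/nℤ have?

43200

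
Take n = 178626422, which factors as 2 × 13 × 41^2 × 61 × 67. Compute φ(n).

φ(178626422) = 178626422 · (1 − 1/2) · (1 − 1/13) · (1 − 1/41) · (1 − 1/61) · (1 − 1/67)
       = 178626422 · 1900800/4356742 = 77932800.

77932800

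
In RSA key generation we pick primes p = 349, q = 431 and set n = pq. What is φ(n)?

149640

φ(150419) = 150419 · (1 − 1/349) · (1 − 1/431)
       = 150419 · 149640/150419 = 149640.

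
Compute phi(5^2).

20

φ(25) = 25 · (1 − 1/5)
       = 25 · 4/5 = 20.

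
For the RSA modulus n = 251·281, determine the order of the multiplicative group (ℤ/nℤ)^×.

70000

For distinct primes, φ(pq) = (p−1)(q−1) = 250 × 280 = 70000.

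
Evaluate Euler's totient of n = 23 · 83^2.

149732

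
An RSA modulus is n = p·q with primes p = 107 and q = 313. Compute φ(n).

φ(n) = (p − 1)(q − 1) = (107−1)(313−1) = 106·312 = 33072.

33072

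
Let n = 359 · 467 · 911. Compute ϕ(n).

φ(359) = 359 − 1 = 358.
φ(467) = 467 − 1 = 466.
φ(911) = 911 − 1 = 910.
Multiply: 358 · 466 · 910 = 151813480.

151813480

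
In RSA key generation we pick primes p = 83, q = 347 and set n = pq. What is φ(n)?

28372

φ(n) = (p − 1)(q − 1) = (83−1)(347−1) = 82·346 = 28372.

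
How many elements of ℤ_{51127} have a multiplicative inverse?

51127 = 29 * 41 * 43.
φ(29) = 29 − 1 = 28.
φ(41) = 41 − 1 = 40.
φ(43) = 43 − 1 = 42.
Since φ is multiplicative, φ(51127) = 28 · 40 · 42 = 47040.

47040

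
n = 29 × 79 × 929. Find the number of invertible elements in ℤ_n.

φ(29) = 29 − 1 = 28.
φ(79) = 79 − 1 = 78.
φ(929) = 929 − 1 = 928.
Multiply: 28 · 78 · 928 = 2026752.

2026752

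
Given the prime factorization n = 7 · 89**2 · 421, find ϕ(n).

φ(23343187) = 23343187 · (1 − 1/7) · (1 − 1/89) · (1 − 1/421)
       = 23343187 · 221760/262283 = 19736640.

19736640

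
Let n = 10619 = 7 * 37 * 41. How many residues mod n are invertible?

φ(10619) = 10619 · (1 − 1/7) · (1 − 1/37) · (1 − 1/41)
       = 10619 · 8640/10619 = 8640.

8640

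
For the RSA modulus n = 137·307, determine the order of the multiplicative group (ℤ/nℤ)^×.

41616

For distinct primes, φ(pq) = (p−1)(q−1) = 136 × 306 = 41616.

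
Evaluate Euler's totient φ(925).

720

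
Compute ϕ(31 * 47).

1380

φ(31) = 31 − 1 = 30.
φ(47) = 47 − 1 = 46.
Since φ is multiplicative, φ(1457) = 30 · 46 = 1380.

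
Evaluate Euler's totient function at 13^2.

156

φ(13^2) = 13^2 − 13^1 = 169 − 13 = 156.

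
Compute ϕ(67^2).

φ(67^2) = 67^2 − 67^1 = 4489 − 67 = 4422.

4422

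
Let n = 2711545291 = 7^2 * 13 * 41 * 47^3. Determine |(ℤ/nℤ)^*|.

2048538240

φ(7^2) = 7^2 − 7^1 = 49 − 7 = 42.
φ(13) = 13 − 1 = 12.
φ(41) = 41 − 1 = 40.
φ(47^3) = 47^3 − 47^2 = 103823 − 2209 = 101614.
φ(2711545291) = 42 × 12 × 40 × 101614 = 2048538240.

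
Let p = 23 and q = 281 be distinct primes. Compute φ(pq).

φ(23) = 23 − 1 = 22.
φ(281) = 281 − 1 = 280.
Since φ is multiplicative, φ(6463) = 22 · 280 = 6160.

6160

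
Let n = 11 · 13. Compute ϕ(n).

φ(11) = 11 − 1 = 10.
φ(13) = 13 − 1 = 12.
φ(143) = 10 × 12 = 120.

120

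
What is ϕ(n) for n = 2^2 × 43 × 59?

φ(2^2) = 2^2 − 2^1 = 4 − 2 = 2.
φ(43) = 43 − 1 = 42.
φ(59) = 59 − 1 = 58.
Multiply: 2 · 42 · 58 = 4872.

4872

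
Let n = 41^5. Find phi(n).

φ(41^5) = 41^5 − 41^4 = 115856201 − 2825761 = 113030440.

113030440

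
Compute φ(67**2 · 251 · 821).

φ(67^2) = 67^1·(67−1) = 67·66 = 4422.
φ(251) = 251 − 1 = 250.
φ(821) = 821 − 1 = 820.
Since φ is multiplicative, φ(925052719) = 4422 · 250 · 820 = 906510000.

906510000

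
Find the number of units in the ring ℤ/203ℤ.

Prime factorization: 203 = 7 × 29.
φ(203) = 203 · (1 − 1/7) · (1 − 1/29)
       = 203 · 168/203 = 168.

168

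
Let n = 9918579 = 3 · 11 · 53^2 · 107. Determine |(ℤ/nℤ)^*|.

5842720

φ(3) = 3 − 1 = 2.
φ(11) = 11 − 1 = 10.
φ(53^2) = 53^1·(53−1) = 53·52 = 2756.
φ(107) = 107 − 1 = 106.
Multiply: 2 · 10 · 2756 · 106 = 5842720.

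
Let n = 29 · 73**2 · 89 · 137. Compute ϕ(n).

φ(1884318413) = 1884318413 · (1 − 1/29) · (1 − 1/73) · (1 − 1/89) · (1 − 1/137)
       = 1884318413 · 24127488/25812581 = 1761306624.

1761306624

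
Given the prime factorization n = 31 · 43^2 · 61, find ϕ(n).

φ(3496459) = 3496459 · (1 − 1/31) · (1 − 1/43) · (1 − 1/61)
       = 3496459 · 75600/81313 = 3250800.

3250800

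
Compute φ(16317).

9072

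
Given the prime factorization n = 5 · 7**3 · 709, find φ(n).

φ(1215935) = 1215935 · (1 − 1/5) · (1 − 1/7) · (1 − 1/709)
       = 1215935 · 16992/24815 = 832608.

832608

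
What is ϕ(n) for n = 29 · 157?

φ(29) = 29 − 1 = 28.
φ(157) = 157 − 1 = 156.
φ(4553) = 28 × 156 = 4368.

4368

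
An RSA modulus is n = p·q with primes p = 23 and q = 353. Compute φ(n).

7744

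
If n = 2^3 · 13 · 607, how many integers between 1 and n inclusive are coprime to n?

29088

φ(2^3) = 2^2·(2−1) = 4·1 = 4.
φ(13) = 13 − 1 = 12.
φ(607) = 607 − 1 = 606.
Since φ is multiplicative, φ(63128) = 4 · 12 · 606 = 29088.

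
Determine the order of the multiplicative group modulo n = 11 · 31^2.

9300

φ(11) = 11 − 1 = 10.
φ(31^2) = 31^1·(31−1) = 31·30 = 930.
φ(10571) = 10 × 930 = 9300.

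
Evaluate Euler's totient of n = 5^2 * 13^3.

40560

φ(54925) = 54925 · (1 − 1/5) · (1 − 1/13)
       = 54925 · 48/65 = 40560.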